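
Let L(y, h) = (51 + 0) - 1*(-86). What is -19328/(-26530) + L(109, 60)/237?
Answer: 4107673/3143805 ≈ 1.3066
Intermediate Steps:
L(y, h) = 137 (L(y, h) = 51 + 86 = 137)
-19328/(-26530) + L(109, 60)/237 = -19328/(-26530) + 137/237 = -19328*(-1/26530) + 137*(1/237) = 9664/13265 + 137/237 = 4107673/3143805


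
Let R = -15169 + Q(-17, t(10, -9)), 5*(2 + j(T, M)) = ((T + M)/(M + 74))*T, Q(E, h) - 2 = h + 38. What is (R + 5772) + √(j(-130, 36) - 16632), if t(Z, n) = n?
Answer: -9366 + 4*I*√3140665/55 ≈ -9366.0 + 128.89*I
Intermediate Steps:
Q(E, h) = 40 + h (Q(E, h) = 2 + (h + 38) = 2 + (38 + h) = 40 + h)
j(T, M) = -2 + T*(M + T)/(5*(74 + M)) (j(T, M) = -2 + (((T + M)/(M + 74))*T)/5 = -2 + (((M + T)/(74 + M))*T)/5 = -2 + (T*(M + T)/(74 + M))/5 = -2 + T*(M + T)/(5*(74 + M)))
R = -15138 (R = -15169 + (40 - 9) = -15169 + 31 = -15138)
(R + 5772) + √(j(-130, 36) - 16632) = (-15138 + 5772) + √((-740 + (-130)² - 10*36 + 36*(-130))/(5*(74 + 36)) - 16632) = -9366 + √((⅕)*(-740 + 16900 - 360 - 4680)/110 - 16632) = -9366 + √((⅕)*(1/110)*11120 - 16632) = -9366 + √(1112/55 - 16632) = -9366 + √(-913648/55) = -9366 + 4*I*√3140665/55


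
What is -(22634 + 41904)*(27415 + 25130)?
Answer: -3391149210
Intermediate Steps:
-(22634 + 41904)*(27415 + 25130) = -64538*52545 = -1*3391149210 = -3391149210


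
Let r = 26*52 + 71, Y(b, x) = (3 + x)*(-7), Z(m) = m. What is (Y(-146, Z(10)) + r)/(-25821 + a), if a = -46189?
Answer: -666/36005 ≈ -0.018497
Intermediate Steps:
Y(b, x) = -21 - 7*x
r = 1423 (r = 1352 + 71 = 1423)
(Y(-146, Z(10)) + r)/(-25821 + a) = ((-21 - 7*10) + 1423)/(-25821 - 46189) = ((-21 - 70) + 1423)/(-72010) = (-91 + 1423)*(-1/72010) = 1332*(-1/72010) = -666/36005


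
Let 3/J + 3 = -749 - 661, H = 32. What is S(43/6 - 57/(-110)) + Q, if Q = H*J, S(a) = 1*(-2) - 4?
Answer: -2858/471 ≈ -6.0679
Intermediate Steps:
J = -1/471 (J = 3/(-3 + (-749 - 661)) = 3/(-3 - 1410) = 3/(-1413) = 3*(-1/1413) = -1/471 ≈ -0.0021231)
S(a) = -6 (S(a) = -2 - 4 = -6)
Q = -32/471 (Q = 32*(-1/471) = -32/471 ≈ -0.067941)
S(43/6 - 57/(-110)) + Q = -6 - 32/471 = -2858/471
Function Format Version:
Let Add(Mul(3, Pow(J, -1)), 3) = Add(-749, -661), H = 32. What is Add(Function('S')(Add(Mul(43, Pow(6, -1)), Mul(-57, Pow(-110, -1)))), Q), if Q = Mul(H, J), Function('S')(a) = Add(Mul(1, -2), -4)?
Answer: Rational(-2858, 471) ≈ -6.0679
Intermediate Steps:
J = Rational(-1, 471) (J = Mul(3, Pow(Add(-3, Add(-749, -661)), -1)) = Mul(3, Pow(Add(-3, -1410), -1)) = Mul(3, Pow(-1413, -1)) = Mul(3, Rational(-1, 1413)) = Rational(-1, 471) ≈ -0.0021231)
Function('S')(a) = -6 (Function('S')(a) = Add(-2, -4) = -6)
Q = Rational(-32, 471) (Q = Mul(32, Rational(-1, 471)) = Rational(-32, 471) ≈ -0.067941)
Add(Function('S')(Add(Mul(43, Pow(6, -1)), Mul(-57, Pow(-110, -1)))), Q) = Add(-6, Rational(-32, 471)) = Rational(-2858, 471)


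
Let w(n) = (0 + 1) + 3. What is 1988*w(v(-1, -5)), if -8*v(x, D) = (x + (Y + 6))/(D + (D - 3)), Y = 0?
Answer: 7952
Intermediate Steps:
v(x, D) = -(6 + x)/(8*(-3 + 2*D)) (v(x, D) = -(x + (0 + 6))/(8*(D + (D - 3))) = -(x + 6)/(8*(D + (-3 + D))) = -(6 + x)/(8*(-3 + 2*D)))
w(n) = 4 (w(n) = 1 + 3 = 4)
1988*w(v(-1, -5)) = 1988*4 = 7952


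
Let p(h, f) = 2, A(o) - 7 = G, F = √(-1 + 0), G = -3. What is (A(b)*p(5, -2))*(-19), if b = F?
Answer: -152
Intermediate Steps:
F = I (F = √(-1) = I ≈ 1.0*I)
b = I ≈ 1.0*I
A(o) = 4 (A(o) = 7 - 3 = 4)
(A(b)*p(5, -2))*(-19) = (4*2)*(-19) = 8*(-19) = -152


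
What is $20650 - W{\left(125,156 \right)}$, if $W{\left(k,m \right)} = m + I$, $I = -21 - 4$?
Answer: $20519$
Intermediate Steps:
$I = -25$
$W{\left(k,m \right)} = -25 + m$ ($W{\left(k,m \right)} = m - 25 = -25 + m$)
$20650 - W{\left(125,156 \right)} = 20650 - \left(-25 + 156\right) = 20650 - 131 = 20519$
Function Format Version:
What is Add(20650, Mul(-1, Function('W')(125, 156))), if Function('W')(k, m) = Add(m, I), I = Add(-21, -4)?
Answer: 20519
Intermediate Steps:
I = -25
Function('W')(k, m) = Add(-25, m) (Function('W')(k, m) = Add(m, -25) = Add(-25, m))
Add(20650, Mul(-1, Function('W')(125, 156))) = Add(20650, Mul(-1, Add(-25, 156))) = Add(20650, Mul(-1, 131)) = Add(20650, -131) = 20519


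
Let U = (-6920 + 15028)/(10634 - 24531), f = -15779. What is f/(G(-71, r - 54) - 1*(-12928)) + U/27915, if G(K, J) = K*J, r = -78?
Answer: -1224280661509/1730189007300 ≈ -0.70760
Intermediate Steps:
G(K, J) = J*K
U = -8108/13897 (U = 8108/(-13897) = 8108*(-1/13897) = -8108/13897 ≈ -0.58344)
f/(G(-71, r - 54) - 1*(-12928)) + U/27915 = -15779/((-78 - 54)*(-71) - 1*(-12928)) - 8108/13897/27915 = -15779/(-132*(-71) + 12928) - 8108/13897*1/27915 = -15779/(9372 + 12928) - 8108/387934755 = -15779/22300 - 8108/387934755 = -1224280661509/1730189007300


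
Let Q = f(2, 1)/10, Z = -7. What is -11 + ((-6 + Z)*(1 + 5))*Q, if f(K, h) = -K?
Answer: 23/5 ≈ 4.6000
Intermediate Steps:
Q = -⅕ (Q = -1*2/10 = -2*⅒ = -⅕ ≈ -0.20000)
-11 + ((-6 + Z)*(1 + 5))*Q = -11 + ((-6 - 7)*(1 + 5))*(-⅕) = -11 - 13*6*(-⅕) = -11 - 78*(-⅕) = -11 + 78/5 = 23/5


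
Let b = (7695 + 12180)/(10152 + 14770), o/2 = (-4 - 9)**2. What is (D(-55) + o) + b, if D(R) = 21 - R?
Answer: 10337583/24922 ≈ 414.80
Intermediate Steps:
o = 338 (o = 2*(-4 - 9)**2 = 2*(-13)**2 = 2*169 = 338)
b = 19875/24922 ≈ 0.79749
(D(-55) + o) + b = ((21 - 1*(-55)) + 338) + 19875/24922 = ((21 + 55) + 338) + 19875/24922 = (76 + 338) + 19875/24922 = 414 + 19875/24922 = 10337583/24922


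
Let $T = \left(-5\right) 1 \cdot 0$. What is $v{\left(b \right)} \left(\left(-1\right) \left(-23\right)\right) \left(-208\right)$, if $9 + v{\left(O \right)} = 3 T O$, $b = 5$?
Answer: $43056$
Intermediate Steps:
$T = 0$ ($T = \left(-5\right) 0 = 0$)
$v{\left(O \right)} = -9$ ($v{\left(O \right)} = -9 + 3 \cdot 0 O = -9 + 0 O = -9 + 0 = -9$)
$v{\left(b \right)} \left(\left(-1\right) \left(-23\right)\right) \left(-208\right) = - 9 \left(\left(-1\right) \left(-23\right)\right) \left(-208\right) = \left(-9\right) 23 \left(-208\right) = \left(-207\right) \left(-208\right) = 43056$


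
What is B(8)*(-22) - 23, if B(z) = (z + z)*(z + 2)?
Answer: -3543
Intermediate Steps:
B(z) = 2*z*(2 + z) (B(z) = (2*z)*(2 + z) = 2*z*(2 + z))
B(8)*(-22) - 23 = (2*8*(2 + 8))*(-22) - 23 = (2*8*10)*(-22) - 23 = 160*(-22) - 23 = -3520 - 23 = -3543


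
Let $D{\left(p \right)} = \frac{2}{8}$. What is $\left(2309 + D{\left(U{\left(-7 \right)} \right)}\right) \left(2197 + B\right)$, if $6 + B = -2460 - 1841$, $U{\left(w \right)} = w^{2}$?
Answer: $- \frac{9745035}{2} \approx -4.8725 \cdot 10^{6}$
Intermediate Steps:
$B = -4307$ ($B = -6 - 4301 = -4307$)
$D{\left(p \right)} = \frac{1}{4}$ ($D{\left(p \right)} = 2 \cdot \frac{1}{8} = \frac{1}{4}$)
$\left(2309 + D{\left(U{\left(-7 \right)} \right)}\right) \left(2197 + B\right) = \left(2309 + \frac{1}{4}\right) \left(2197 - 4307\right) = \frac{9237}{4} \left(-2110\right) = - \frac{9745035}{2}$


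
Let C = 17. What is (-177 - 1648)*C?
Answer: -31025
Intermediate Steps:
(-177 - 1648)*C = (-177 - 1648)*17 = -1825*17 = -31025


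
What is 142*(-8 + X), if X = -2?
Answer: -1420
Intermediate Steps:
142*(-8 + X) = 142*(-8 - 2) = 142*(-10) = -1420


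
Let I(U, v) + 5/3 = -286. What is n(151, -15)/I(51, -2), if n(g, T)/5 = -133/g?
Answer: 1995/130313 ≈ 0.015309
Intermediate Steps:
n(g, T) = -665/g (n(g, T) = 5*(-133/g) = -665/g)
I(U, v) = -863/3 (I(U, v) = -5/3 - 286 = -863/3)
n(151, -15)/I(51, -2) = (-665/151)/(-863/3) = -665*1/151*(-3/863) = -665/151*(-3/863) = 1995/130313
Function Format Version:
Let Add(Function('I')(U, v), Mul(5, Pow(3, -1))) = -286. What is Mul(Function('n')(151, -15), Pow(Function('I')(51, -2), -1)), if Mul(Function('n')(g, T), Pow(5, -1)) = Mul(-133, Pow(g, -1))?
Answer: Rational(1995, 130313) ≈ 0.015309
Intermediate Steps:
Function('n')(g, T) = Mul(-665, Pow(g, -1)) (Function('n')(g, T) = Mul(5, Mul(-133, Pow(g, -1))) = Mul(-665, Pow(g, -1)))
Function('I')(U, v) = Rational(-863, 3) (Function('I')(U, v) = Add(Rational(-5, 3), -286) = Rational(-863, 3))
Mul(Function('n')(151, -15), Pow(Function('I')(51, -2), -1)) = Mul(Mul(-665, Pow(151, -1)), Pow(Rational(-863, 3), -1)) = Mul(Mul(-665, Rational(1, 151)), Rational(-3, 863)) = Mul(Rational(-665, 151), Rational(-3, 863)) = Rational(1995, 130313)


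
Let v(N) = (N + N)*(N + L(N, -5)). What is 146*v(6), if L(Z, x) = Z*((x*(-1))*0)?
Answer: 10512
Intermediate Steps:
L(Z, x) = 0 (L(Z, x) = Z*(-x*0) = Z*0 = 0)
v(N) = 2*N² (v(N) = (N + N)*(N + 0) = (2*N)*N = 2*N²)
146*v(6) = 146*(2*6²) = 146*(2*36) = 146*72 = 10512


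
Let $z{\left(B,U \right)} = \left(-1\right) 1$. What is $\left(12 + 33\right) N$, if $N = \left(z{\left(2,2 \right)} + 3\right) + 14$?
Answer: $720$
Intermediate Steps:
$z{\left(B,U \right)} = -1$
$N = 16$ ($N = \left(-1 + 3\right) + 14 = 2 + 14 = 16$)
$\left(12 + 33\right) N = \left(12 + 33\right) 16 = 45 \cdot 16 = 720$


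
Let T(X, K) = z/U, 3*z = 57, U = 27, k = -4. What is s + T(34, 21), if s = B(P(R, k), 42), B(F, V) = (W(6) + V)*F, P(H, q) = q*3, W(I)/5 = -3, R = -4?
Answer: -8729/27 ≈ -323.30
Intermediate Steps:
W(I) = -15 (W(I) = 5*(-3) = -15)
z = 19 (z = (⅓)*57 = 19)
P(H, q) = 3*q
B(F, V) = F*(-15 + V) (B(F, V) = (-15 + V)*F = F*(-15 + V))
T(X, K) = 19/27
s = -324 (s = (3*(-4))*(-15 + 42) = -12*27 = -324)
s + T(34, 21) = -324 + 19/27 = -8729/27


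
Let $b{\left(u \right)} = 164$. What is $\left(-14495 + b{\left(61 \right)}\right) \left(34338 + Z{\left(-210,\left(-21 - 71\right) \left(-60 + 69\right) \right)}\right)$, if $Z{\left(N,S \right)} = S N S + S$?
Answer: $2062791672030$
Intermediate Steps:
$Z{\left(N,S \right)} = S + N S^{2}$ ($Z{\left(N,S \right)} = N S S + S = N S^{2} + S = S + N S^{2}$)
$\left(-14495 + b{\left(61 \right)}\right) \left(34338 + Z{\left(-210,\left(-21 - 71\right) \left(-60 + 69\right) \right)}\right) = \left(-14495 + 164\right) \left(34338 + \left(-21 - 71\right) \left(-60 + 69\right) \left(1 - 210 \left(-21 - 71\right) \left(-60 + 69\right)\right)\right) = - 14331 \left(34338 + \left(-92\right) 9 \left(1 - 210 \left(\left(-92\right) 9\right)\right)\right) = - 14331 \left(34338 - 828 \left(1 - -173880\right)\right) = - 14331 \left(34338 - 828 \left(1 + 173880\right)\right) = - 14331 \left(34338 - 143973468\right) = \left(-14331\right) \left(-143939130\right) = 2062791672030$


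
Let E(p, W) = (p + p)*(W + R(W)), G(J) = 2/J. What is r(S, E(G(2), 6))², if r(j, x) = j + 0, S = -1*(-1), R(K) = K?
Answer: 1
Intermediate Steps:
S = 1
E(p, W) = 4*W*p (E(p, W) = (p + p)*(W + W) = (2*p)*(2*W) = 4*W*p)
r(j, x) = j
r(S, E(G(2), 6))² = 1² = 1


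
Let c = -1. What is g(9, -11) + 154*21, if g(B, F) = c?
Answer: 3233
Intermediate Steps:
g(B, F) = -1
g(9, -11) + 154*21 = -1 + 154*21 = -1 + 3234 = 3233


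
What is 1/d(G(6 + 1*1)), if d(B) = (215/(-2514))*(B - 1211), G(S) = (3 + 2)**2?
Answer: 1257/127495 ≈ 0.0098592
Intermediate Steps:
G(S) = 25 (G(S) = 5**2 = 25)
d(B) = 260365/2514 - 215*B/2514 (d(B) = (215*(-1/2514))*(-1211 + B) = -215*(-1211 + B)/2514 = 260365/2514 - 215*B/2514)
1/d(G(6 + 1*1)) = 1/(260365/2514 - 215/2514*25) = 1/(260365/2514 - 5375/2514) = 1/(127495/1257) = 1257/127495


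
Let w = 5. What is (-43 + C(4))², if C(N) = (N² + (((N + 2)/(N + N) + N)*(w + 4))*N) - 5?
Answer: 19321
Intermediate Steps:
C(N) = -5 + N² + N*(9*N + 9*(2 + N)/(2*N)) (C(N) = (N² + (((N + 2)/(N + N) + N)*(5 + 4))*N) - 5 = (N² + (((2 + N)/((2*N)) + N)*9)*N) - 5 = (N² + (((2 + N)*(1/(2*N)) + N)*9)*N) - 5 = (N² + (((2 + N)/(2*N) + N)*9)*N) - 5 = (N² + ((N + (2 + N)/(2*N))*9)*N) - 5 = (N² + (9*N + 9*(2 + N)/(2*N))*N) - 5 = (N² + N*(9*N + 9*(2 + N)/(2*N))) - 5 = -5 + N² + N*(9*N + 9*(2 + N)/(2*N)))
(-43 + C(4))² = (-43 + (4 + 10*4² + (9/2)*4))² = (-43 + (4 + 10*16 + 18))² = (-43 + (4 + 160 + 18))² = (-43 + 182)² = 139² = 19321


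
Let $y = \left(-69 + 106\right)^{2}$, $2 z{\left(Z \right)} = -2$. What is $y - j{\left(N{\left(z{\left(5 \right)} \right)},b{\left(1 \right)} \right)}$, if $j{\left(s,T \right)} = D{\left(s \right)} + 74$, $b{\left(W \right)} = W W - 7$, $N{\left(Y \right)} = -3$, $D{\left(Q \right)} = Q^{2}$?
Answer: $1286$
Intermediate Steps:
$z{\left(Z \right)} = -1$ ($z{\left(Z \right)} = \frac{1}{2} \left(-2\right) = -1$)
$b{\left(W \right)} = -7 + W^{2}$ ($b{\left(W \right)} = W^{2} - 7 = -7 + W^{2}$)
$j{\left(s,T \right)} = 74 + s^{2}$ ($j{\left(s,T \right)} = s^{2} + 74 = 74 + s^{2}$)
$y = 1369$ ($y = 37^{2} = 1369$)
$y - j{\left(N{\left(z{\left(5 \right)} \right)},b{\left(1 \right)} \right)} = 1369 - \left(74 + \left(-3\right)^{2}\right) = 1369 - \left(74 + 9\right) = 1369 - 83 = 1286$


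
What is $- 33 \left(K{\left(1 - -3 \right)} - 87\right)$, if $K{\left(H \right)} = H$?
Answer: $2739$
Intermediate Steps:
$- 33 \left(K{\left(1 - -3 \right)} - 87\right) = - 33 \left(\left(1 - -3\right) - 87\right) = - 33 \left(\left(1 + 3\right) - 87\right) = - 33 \left(4 - 87\right) = \left(-33\right) \left(-83\right) = 2739$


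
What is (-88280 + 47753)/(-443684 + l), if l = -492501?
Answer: 40527/936185 ≈ 0.043290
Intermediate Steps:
(-88280 + 47753)/(-443684 + l) = (-88280 + 47753)/(-443684 - 492501) = -40527/(-936185) = -40527*(-1/936185) = 40527/936185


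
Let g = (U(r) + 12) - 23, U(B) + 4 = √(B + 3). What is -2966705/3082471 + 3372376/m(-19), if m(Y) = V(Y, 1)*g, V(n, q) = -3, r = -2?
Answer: 106072720607/1321059 ≈ 80294.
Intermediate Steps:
U(B) = -4 + √(3 + B) (U(B) = -4 + √(B + 3) = -4 + √(3 + B))
g = -14 (g = ((-4 + √(3 - 2)) + 12) - 23 = ((-4 + √1) + 12) - 23 = ((-4 + 1) + 12) - 23 = (-3 + 12) - 23 = 9 - 23 = -14)
m(Y) = 42 (m(Y) = -3*(-14) = 42)
-2966705/3082471 + 3372376/m(-19) = -2966705/3082471 + 3372376/42 = -2966705*1/3082471 + 3372376*(1/42) = -423815/440353 + 240884/3 = 106072720607/1321059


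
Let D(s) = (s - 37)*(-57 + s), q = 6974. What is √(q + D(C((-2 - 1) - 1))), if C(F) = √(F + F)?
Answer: √(9075 - 188*I*√2) ≈ 95.273 - 1.395*I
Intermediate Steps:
C(F) = √2*√F (C(F) = √(2*F) = √2*√F)
D(s) = (-57 + s)*(-37 + s) (D(s) = (-37 + s)*(-57 + s) = (-57 + s)*(-37 + s))
√(q + D(C((-2 - 1) - 1))) = √(6974 + (2109 + (√2*√((-2 - 1) - 1))² - 94*√2*√((-2 - 1) - 1))) = √(6974 + (2109 + (√2*√(-3 - 1))² - 94*√2*√(-3 - 1))) = √(6974 + (2109 + (√2*√(-4))² - 94*√2*√(-4))) = √(6974 + (2109 + (√2*(2*I))² - 94*√2*2*I)) = √(6974 + (2109 + (2*I*√2)² - 188*I*√2)) = √(6974 + (2109 - 8 - 188*I*√2)) = √(6974 + (2101 - 188*I*√2)) = √(9075 - 188*I*√2)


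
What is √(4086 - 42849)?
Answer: 3*I*√4307 ≈ 196.88*I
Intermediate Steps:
√(4086 - 42849) = √(-38763) = 3*I*√4307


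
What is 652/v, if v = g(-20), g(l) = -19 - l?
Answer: 652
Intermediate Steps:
v = 1 (v = -19 - 1*(-20) = -19 + 20 = 1)
652/v = 652/1 = 652*1 = 652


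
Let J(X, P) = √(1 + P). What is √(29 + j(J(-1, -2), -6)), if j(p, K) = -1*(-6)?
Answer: √35 ≈ 5.9161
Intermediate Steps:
j(p, K) = 6
√(29 + j(J(-1, -2), -6)) = √(29 + 6) = √35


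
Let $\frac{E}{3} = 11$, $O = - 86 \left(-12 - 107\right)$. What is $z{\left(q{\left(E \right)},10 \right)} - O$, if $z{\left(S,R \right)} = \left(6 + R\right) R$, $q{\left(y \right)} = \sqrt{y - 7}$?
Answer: $-10074$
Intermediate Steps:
$O = 10234$ ($O = \left(-86\right) \left(-119\right) = 10234$)
$E = 33$ ($E = 3 \cdot 11 = 33$)
$q{\left(y \right)} = \sqrt{-7 + y}$
$z{\left(S,R \right)} = R \left(6 + R\right)$
$z{\left(q{\left(E \right)},10 \right)} - O = 10 \left(6 + 10\right) - 10234 = 10 \cdot 16 - 10234 = 160 - 10234 = -10074$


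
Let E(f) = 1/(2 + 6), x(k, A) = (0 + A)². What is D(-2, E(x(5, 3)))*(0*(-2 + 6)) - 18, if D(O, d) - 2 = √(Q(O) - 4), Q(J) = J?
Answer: -18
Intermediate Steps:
x(k, A) = A²
E(f) = ⅛ (E(f) = 1/8 = ⅛)
D(O, d) = 2 + √(-4 + O) (D(O, d) = 2 + √(O - 4) = 2 + √(-4 + O))
D(-2, E(x(5, 3)))*(0*(-2 + 6)) - 18 = (2 + √(-4 - 2))*(0*(-2 + 6)) - 18 = (2 + √(-6))*(0*4) - 18 = (2 + I*√6)*0 - 18 = 0 - 18 = -18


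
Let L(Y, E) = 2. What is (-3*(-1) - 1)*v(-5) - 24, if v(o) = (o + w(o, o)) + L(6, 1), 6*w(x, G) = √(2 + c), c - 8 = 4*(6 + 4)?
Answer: -30 + 5*√2/3 ≈ -27.643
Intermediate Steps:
c = 48 (c = 8 + 4*(6 + 4) = 8 + 4*10 = 8 + 40 = 48)
w(x, G) = 5*√2/6 (w(x, G) = √(2 + 48)/6 = √50/6 = (5*√2)/6 = 5*√2/6)
v(o) = 2 + o + 5*√2/6 (v(o) = (o + 5*√2/6) + 2 = 2 + o + 5*√2/6)
(-3*(-1) - 1)*v(-5) - 24 = (-3*(-1) - 1)*(2 - 5 + 5*√2/6) - 24 = (3 - 1)*(-3 + 5*√2/6) - 24 = 2*(-3 + 5*√2/6) - 24 = (-6 + 5*√2/3) - 24 = -30 + 5*√2/3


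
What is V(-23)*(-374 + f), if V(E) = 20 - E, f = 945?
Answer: 24553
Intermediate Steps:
V(-23)*(-374 + f) = (20 - 1*(-23))*(-374 + 945) = (20 + 23)*571 = 43*571 = 24553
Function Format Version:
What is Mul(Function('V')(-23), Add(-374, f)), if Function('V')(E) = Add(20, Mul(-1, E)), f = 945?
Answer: 24553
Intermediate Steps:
Mul(Function('V')(-23), Add(-374, f)) = Mul(Add(20, Mul(-1, -23)), Add(-374, 945)) = Mul(Add(20, 23), 571) = Mul(43, 571) = 24553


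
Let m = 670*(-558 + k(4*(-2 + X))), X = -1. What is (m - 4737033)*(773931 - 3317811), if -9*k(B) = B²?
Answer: 13028768878440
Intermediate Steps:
k(B) = -B²/9
m = -384580 (m = 670*(-558 - 16*(-2 - 1)²/9) = 670*(-558 - (4*(-3))²/9) = 670*(-558 - ⅑*(-12)²) = 670*(-558 - ⅑*144) = 670*(-558 - 16) = 670*(-574) = -384580)
(m - 4737033)*(773931 - 3317811) = (-384580 - 4737033)*(773931 - 3317811) = -5121613*(-2543880) = 13028768878440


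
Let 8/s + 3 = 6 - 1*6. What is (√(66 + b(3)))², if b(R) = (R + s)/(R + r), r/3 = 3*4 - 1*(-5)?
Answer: 10693/162 ≈ 66.006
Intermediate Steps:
r = 51 (r = 3*(3*4 - 1*(-5)) = 3*(12 + 5) = 3*17 = 51)
s = -8/3 (s = 8/(-3 + (6 - 1*6)) = 8/(-3 + (6 - 6)) = 8/(-3 + 0) = 8/(-3) = 8*(-⅓) = -8/3 ≈ -2.6667)
b(R) = (-8/3 + R)/(51 + R) (b(R) = (R - 8/3)/(R + 51) = (-8/3 + R)/(51 + R))
(√(66 + b(3)))² = (√(66 + (-8/3 + 3)/(51 + 3)))² = (√(66 + (⅓)/54))² = (√(66 + (1/54)*(⅓)))² = (√(66 + 1/162))² = (√(10693/162))² = (17*√74/18)² = 10693/162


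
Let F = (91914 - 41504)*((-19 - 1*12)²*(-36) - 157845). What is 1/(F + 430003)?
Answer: -1/9700520807 ≈ -1.0309e-10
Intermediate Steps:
F = -9700950810 (F = 50410*((-19 - 12)²*(-36) - 157845) = 50410*((-31)²*(-36) - 157845) = 50410*(961*(-36) - 157845) = 50410*(-34596 - 157845) = 50410*(-192441) = -9700950810)
1/(F + 430003) = 1/(-9700950810 + 430003) = 1/(-9700520807) = -1/9700520807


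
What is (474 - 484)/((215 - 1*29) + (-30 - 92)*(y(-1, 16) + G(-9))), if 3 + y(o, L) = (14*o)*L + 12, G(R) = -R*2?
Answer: -1/2422 ≈ -0.00041288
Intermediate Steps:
G(R) = -2*R
y(o, L) = 9 + 14*L*o (y(o, L) = -3 + ((14*o)*L + 12) = -3 + (14*L*o + 12) = -3 + (12 + 14*L*o) = 9 + 14*L*o)
(474 - 484)/((215 - 1*29) + (-30 - 92)*(y(-1, 16) + G(-9))) = (474 - 484)/((215 - 1*29) + (-30 - 92)*((9 + 14*16*(-1)) - 2*(-9))) = -10/((215 - 29) - 122*((9 - 224) + 18)) = -10/(186 - 122*(-215 + 18)) = -10/(186 - 122*(-197)) = -10/(186 + 24034) = -10/24220 = -10*1/24220 = -1/2422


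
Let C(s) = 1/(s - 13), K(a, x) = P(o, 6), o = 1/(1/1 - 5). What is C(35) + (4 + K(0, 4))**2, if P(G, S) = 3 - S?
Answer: 23/22 ≈ 1.0455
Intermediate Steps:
o = -1/4 (o = 1/(1 - 5) = 1/(-4) = -1/4 ≈ -0.25000)
K(a, x) = -3 (K(a, x) = 3 - 1*6 = 3 - 6 = -3)
C(s) = 1/(-13 + s)
C(35) + (4 + K(0, 4))**2 = 1/(-13 + 35) + (4 - 3)**2 = 1/22 + 1**2 = 1/22 + 1 = 23/22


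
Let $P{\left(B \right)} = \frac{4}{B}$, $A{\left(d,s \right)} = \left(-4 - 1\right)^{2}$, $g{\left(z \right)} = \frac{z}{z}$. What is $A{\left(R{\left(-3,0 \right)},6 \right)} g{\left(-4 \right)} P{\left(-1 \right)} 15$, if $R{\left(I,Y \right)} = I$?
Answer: $-1500$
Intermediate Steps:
$g{\left(z \right)} = 1$
$A{\left(d,s \right)} = 25$ ($A{\left(d,s \right)} = \left(-5\right)^{2} = 25$)
$A{\left(R{\left(-3,0 \right)},6 \right)} g{\left(-4 \right)} P{\left(-1 \right)} 15 = 25 \cdot 1 \frac{4}{-1} \cdot 15 = 25 \cdot 1 \cdot 4 \left(-1\right) 15 = 25 \cdot 1 \left(-4\right) 15 = 25 \left(-4\right) 15 = \left(-100\right) 15 = -1500$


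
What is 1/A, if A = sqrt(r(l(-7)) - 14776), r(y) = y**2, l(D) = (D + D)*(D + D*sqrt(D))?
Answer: sqrt(2)/(4*sqrt(-9050 + 2401*I*sqrt(7))) ≈ 0.0010129 - 0.0032061*I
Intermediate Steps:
l(D) = 2*D*(D + D**(3/2)) (l(D) = (2*D)*(D + D**(3/2)) = 2*D*(D + D**(3/2)))
A = sqrt(-14776 + (98 + 98*I*sqrt(7))**2) (A = sqrt((2*(-7)**2 + 2*(-7)**(5/2))**2 - 14776) = sqrt((2*49 + 2*(49*I*sqrt(7)))**2 - 14776) = sqrt((98 + 98*I*sqrt(7))**2 - 14776) = sqrt(-14776 + (98 + 98*I*sqrt(7))**2) ≈ 89.598 + 283.6*I)
1/A = 1/(2*sqrt(-18100 + 4802*I*sqrt(7)))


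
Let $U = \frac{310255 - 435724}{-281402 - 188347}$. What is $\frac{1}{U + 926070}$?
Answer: $\frac{156583}{145006860633} \approx 1.0798 \cdot 10^{-6}$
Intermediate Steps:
$U = \frac{41823}{156583}$ ($U = - \frac{125469}{-469749} = \left(-125469\right) \left(- \frac{1}{469749}\right) = \frac{41823}{156583} \approx 0.2671$)
$\frac{1}{U + 926070} = \frac{1}{\frac{41823}{156583} + 926070} = \frac{1}{\frac{145006860633}{156583}} = \frac{156583}{145006860633}$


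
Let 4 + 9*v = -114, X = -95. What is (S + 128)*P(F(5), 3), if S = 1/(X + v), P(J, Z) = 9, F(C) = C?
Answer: 1120815/973 ≈ 1151.9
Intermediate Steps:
v = -118/9 (v = -4/9 + (1/9)*(-114) = -4/9 - 38/3 = -118/9 ≈ -13.111)
S = -9/973 (S = 1/(-95 - 118/9) = 1/(-973/9) = -9/973 ≈ -0.0092497)
(S + 128)*P(F(5), 3) = (-9/973 + 128)*9 = (124535/973)*9 = 1120815/973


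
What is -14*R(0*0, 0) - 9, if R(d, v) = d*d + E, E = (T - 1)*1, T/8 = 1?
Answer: -107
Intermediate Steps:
T = 8 (T = 8*1 = 8)
E = 7 (E = (8 - 1)*1 = 7*1 = 7)
R(d, v) = 7 + d² (R(d, v) = d*d + 7 = d² + 7 = 7 + d²)
-14*R(0*0, 0) - 9 = -14*(7 + (0*0)²) - 9 = -14*(7 + 0²) - 9 = -14*(7 + 0) - 9 = -14*7 - 9 = -98 - 9 = -107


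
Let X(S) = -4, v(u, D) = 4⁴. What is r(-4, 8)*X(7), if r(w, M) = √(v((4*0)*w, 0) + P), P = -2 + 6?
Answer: -8*√65 ≈ -64.498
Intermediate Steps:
v(u, D) = 256
P = 4
r(w, M) = 2*√65 (r(w, M) = √(256 + 4) = √260 = 2*√65)
r(-4, 8)*X(7) = (2*√65)*(-4) = -8*√65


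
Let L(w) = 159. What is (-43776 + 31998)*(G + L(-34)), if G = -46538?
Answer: 546251862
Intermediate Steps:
(-43776 + 31998)*(G + L(-34)) = (-43776 + 31998)*(-46538 + 159) = -11778*(-46379) = 546251862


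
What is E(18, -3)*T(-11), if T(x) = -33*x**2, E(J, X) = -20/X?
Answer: -26620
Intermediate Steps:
E(18, -3)*T(-11) = (-20/(-3))*(-33*(-11)**2) = (-20*(-1/3))*(-33*121) = (20/3)*(-3993) = -26620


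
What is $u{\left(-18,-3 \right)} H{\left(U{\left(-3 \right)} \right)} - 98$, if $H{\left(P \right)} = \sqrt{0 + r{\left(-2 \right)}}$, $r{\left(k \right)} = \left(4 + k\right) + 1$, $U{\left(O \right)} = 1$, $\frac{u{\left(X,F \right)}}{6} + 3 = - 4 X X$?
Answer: $-98 - 7794 \sqrt{3} \approx -13598.0$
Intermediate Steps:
$u{\left(X,F \right)} = -18 - 24 X^{2}$ ($u{\left(X,F \right)} = -18 + 6 - 4 X X = -18 + 6 \left(- 4 X^{2}\right) = -18 - 24 X^{2}$)
$r{\left(k \right)} = 5 + k$
$H{\left(P \right)} = \sqrt{3}$ ($H{\left(P \right)} = \sqrt{0 + \left(5 - 2\right)} = \sqrt{0 + 3} = \sqrt{3}$)
$u{\left(-18,-3 \right)} H{\left(U{\left(-3 \right)} \right)} - 98 = \left(-18 - 24 \left(-18\right)^{2}\right) \sqrt{3} - 98 = \left(-18 - 7776\right) \sqrt{3} - 98 = - 7794 \sqrt{3} - 98 = -98 - 7794 \sqrt{3}$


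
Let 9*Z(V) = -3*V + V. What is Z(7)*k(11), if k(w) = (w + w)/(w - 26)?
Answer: 308/135 ≈ 2.2815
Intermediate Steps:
k(w) = 2*w/(-26 + w) (k(w) = (2*w)/(-26 + w) = 2*w/(-26 + w))
Z(V) = -2*V/9 (Z(V) = (-3*V + V)/9 = (-2*V)/9 = -2*V/9)
Z(7)*k(11) = (-2/9*7)*(2*11/(-26 + 11)) = -28*11/(9*(-15)) = -28*11*(-1)/(9*15) = -14/9*(-22/15) = 308/135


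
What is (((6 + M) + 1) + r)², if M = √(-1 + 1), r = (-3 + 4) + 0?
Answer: 64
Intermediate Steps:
r = 1 (r = 1 + 0 = 1)
M = 0 (M = √0 = 0)
(((6 + M) + 1) + r)² = (((6 + 0) + 1) + 1)² = ((6 + 1) + 1)² = (7 + 1)² = 8² = 64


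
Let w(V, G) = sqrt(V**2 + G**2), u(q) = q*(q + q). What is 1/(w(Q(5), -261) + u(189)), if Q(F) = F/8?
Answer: 4572288/326649039527 - 8*sqrt(4359769)/326649039527 ≈ 1.3946e-5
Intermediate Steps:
Q(F) = F/8 (Q(F) = F*(1/8) = F/8)
u(q) = 2*q**2 (u(q) = q*(2*q) = 2*q**2)
w(V, G) = sqrt(G**2 + V**2)
1/(w(Q(5), -261) + u(189)) = 1/(sqrt((-261)**2 + ((1/8)*5)**2) + 2*189**2) = 1/(sqrt(68121 + (5/8)**2) + 2*35721) = 1/(sqrt(68121 + 25/64) + 71442) = 1/(sqrt(4359769/64) + 71442) = 1/(sqrt(4359769)/8 + 71442) = 1/(71442 + sqrt(4359769)/8)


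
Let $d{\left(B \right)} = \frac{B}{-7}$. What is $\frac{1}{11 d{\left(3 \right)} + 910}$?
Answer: $\frac{7}{6337} \approx 0.0011046$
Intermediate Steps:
$d{\left(B \right)} = - \frac{B}{7}$ ($d{\left(B \right)} = B \left(- \frac{1}{7}\right) = - \frac{B}{7}$)
$\frac{1}{11 d{\left(3 \right)} + 910} = \frac{1}{11 \left(\left(- \frac{1}{7}\right) 3\right) + 910} = \frac{1}{11 \left(- \frac{3}{7}\right) + 910} = \frac{1}{- \frac{33}{7} + 910} = \frac{1}{\frac{6337}{7}} = \frac{7}{6337}$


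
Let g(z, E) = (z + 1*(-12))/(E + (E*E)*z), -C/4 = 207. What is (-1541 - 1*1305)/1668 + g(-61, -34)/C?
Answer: -13854195847/8119740600 ≈ -1.7062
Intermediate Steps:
C = -828 (C = -4*207 = -828)
g(z, E) = (-12 + z)/(E + z*E**2) (g(z, E) = (z - 12)/(E + E**2*z) = (-12 + z)/(E + z*E**2))
(-1541 - 1*1305)/1668 + g(-61, -34)/C = (-1541 - 1*1305)/1668 + ((-12 - 61)/((-34)*(1 - 34*(-61))))/(-828) = (-1541 - 1305)*(1/1668) - 1/34*(-73)/(1 + 2074)*(-1/828) = -2846*1/1668 - 1/34*(-73)/2075*(-1/828) = -1423/834 - 1/34*1/2075*(-73)*(-1/828) = -1423/834 + (73/70550)*(-1/828) = -1423/834 - 73/58415400 = -13854195847/8119740600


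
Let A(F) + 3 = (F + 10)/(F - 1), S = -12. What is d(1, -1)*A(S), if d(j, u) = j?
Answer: -37/13 ≈ -2.8462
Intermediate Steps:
A(F) = -3 + (10 + F)/(-1 + F) (A(F) = -3 + (F + 10)/(F - 1) = -3 + (10 + F)/(-1 + F))
d(1, -1)*A(S) = 1*((13 - 2*(-12))/(-1 - 12)) = 1*((13 + 24)/(-13)) = 1*(-1/13*37) = 1*(-37/13) = -37/13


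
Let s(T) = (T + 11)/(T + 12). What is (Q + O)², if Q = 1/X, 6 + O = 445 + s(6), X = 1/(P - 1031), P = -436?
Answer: 341769169/324 ≈ 1.0548e+6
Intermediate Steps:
s(T) = (11 + T)/(12 + T)
X = -1/1467 (X = 1/(-436 - 1031) = 1/(-1467) = -1/1467 ≈ -0.00068166)
O = 7919/18 (O = -6 + (445 + (11 + 6)/(12 + 6)) = -6 + (445 + 17/18) = -6 + 8027/18 = 7919/18 ≈ 439.94)
Q = -1467 (Q = 1/(-1/1467) = -1467)
(Q + O)² = (-1467 + 7919/18)² = (-18487/18)² = 341769169/324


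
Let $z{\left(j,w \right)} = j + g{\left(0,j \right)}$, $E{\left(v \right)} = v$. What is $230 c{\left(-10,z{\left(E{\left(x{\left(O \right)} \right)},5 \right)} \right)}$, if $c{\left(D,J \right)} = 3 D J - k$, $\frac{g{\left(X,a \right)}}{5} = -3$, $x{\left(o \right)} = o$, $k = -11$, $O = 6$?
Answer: $64630$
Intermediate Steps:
$g{\left(X,a \right)} = -15$ ($g{\left(X,a \right)} = 5 \left(-3\right) = -15$)
$z{\left(j,w \right)} = -15 + j$ ($z{\left(j,w \right)} = j - 15 = -15 + j$)
$c{\left(D,J \right)} = 11 + 3 D J$ ($c{\left(D,J \right)} = 3 D J - -11 = 3 D J + 11 = 11 + 3 D J$)
$230 c{\left(-10,z{\left(E{\left(x{\left(O \right)} \right)},5 \right)} \right)} = 230 \left(11 + 3 \left(-10\right) \left(-15 + 6\right)\right) = 230 \left(11 + 3 \left(-10\right) \left(-9\right)\right) = 230 \left(11 + 270\right) = 230 \cdot 281 = 64630$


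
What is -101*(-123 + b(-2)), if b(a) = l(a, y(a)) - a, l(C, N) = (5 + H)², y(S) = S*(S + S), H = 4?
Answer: 4040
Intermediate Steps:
y(S) = 2*S² (y(S) = S*(2*S) = 2*S²)
l(C, N) = 81 (l(C, N) = (5 + 4)² = 9² = 81)
b(a) = 81 - a
-101*(-123 + b(-2)) = -101*(-123 + (81 - 1*(-2))) = -101*(-123 + (81 + 2)) = -101*(-123 + 83) = -101*(-40) = 4040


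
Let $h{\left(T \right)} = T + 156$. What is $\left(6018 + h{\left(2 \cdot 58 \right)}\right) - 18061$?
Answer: $-11771$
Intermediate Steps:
$h{\left(T \right)} = 156 + T$
$\left(6018 + h{\left(2 \cdot 58 \right)}\right) - 18061 = \left(6018 + \left(156 + 2 \cdot 58\right)\right) - 18061 = \left(6018 + \left(156 + 116\right)\right) - 18061 = \left(6018 + 272\right) - 18061 = 6290 - 18061 = -11771$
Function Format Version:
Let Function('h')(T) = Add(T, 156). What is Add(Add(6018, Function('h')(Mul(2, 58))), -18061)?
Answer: -11771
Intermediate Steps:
Function('h')(T) = Add(156, T)
Add(Add(6018, Function('h')(Mul(2, 58))), -18061) = Add(Add(6018, Add(156, Mul(2, 58))), -18061) = Add(Add(6018, Add(156, 116)), -18061) = Add(Add(6018, 272), -18061) = Add(6290, -18061) = -11771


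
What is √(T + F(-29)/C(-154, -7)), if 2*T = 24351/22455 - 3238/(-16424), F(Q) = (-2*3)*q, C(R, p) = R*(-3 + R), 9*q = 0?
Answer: √2421024956684790/61466820 ≈ 0.80050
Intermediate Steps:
q = 0 (q = (⅑)*0 = 0)
F(Q) = 0 (F(Q) = -2*3*0 = -6*0 = 0)
T = 78775019/122933640 (T = (24351/22455 - 3238/(-16424))/2 = (24351*(1/22455) - 3238*(-1/16424))/2 = (8117/7485 + 1619/8212)/2 = (½)*(78775019/61466820) = 78775019/122933640 ≈ 0.64079)
√(T + F(-29)/C(-154, -7)) = √(78775019/122933640 + 0/((-154*(-3 - 154)))) = √(78775019/122933640 + 0/((-154*(-157)))) = √(78775019/122933640 + 0/24178) = √(78775019/122933640 + 0*(1/24178)) = √(78775019/122933640 + 0) = √(78775019/122933640) = √2421024956684790/61466820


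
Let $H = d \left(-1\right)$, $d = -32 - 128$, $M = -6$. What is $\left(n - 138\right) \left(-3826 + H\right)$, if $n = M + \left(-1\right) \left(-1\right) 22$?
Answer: $447252$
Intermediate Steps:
$d = -160$
$H = 160$ ($H = \left(-160\right) \left(-1\right) = 160$)
$n = 16$ ($n = -6 + \left(-1\right) \left(-1\right) 22 = -6 + 1 \cdot 22 = -6 + 22 = 16$)
$\left(n - 138\right) \left(-3826 + H\right) = \left(16 - 138\right) \left(-3826 + 160\right) = \left(-122\right) \left(-3666\right) = 447252$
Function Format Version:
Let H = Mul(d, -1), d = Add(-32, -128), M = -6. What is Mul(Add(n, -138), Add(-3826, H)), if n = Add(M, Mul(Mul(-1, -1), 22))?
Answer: 447252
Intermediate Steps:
d = -160
H = 160 (H = Mul(-160, -1) = 160)
n = 16 (n = Add(-6, Mul(Mul(-1, -1), 22)) = Add(-6, Mul(1, 22)) = Add(-6, 22) = 16)
Mul(Add(n, -138), Add(-3826, H)) = Mul(Add(16, -138), Add(-3826, 160)) = Mul(-122, -3666) = 447252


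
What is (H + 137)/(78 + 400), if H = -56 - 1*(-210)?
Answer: 291/478 ≈ 0.60879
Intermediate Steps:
H = 154 (H = -56 + 210 = 154)
(H + 137)/(78 + 400) = (154 + 137)/(78 + 400) = 291/478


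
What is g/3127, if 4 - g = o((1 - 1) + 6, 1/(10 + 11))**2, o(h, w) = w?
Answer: 1763/1379007 ≈ 0.0012785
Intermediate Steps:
g = 1763/441 (g = 4 - (1/(10 + 11))**2 = 4 - (1/21)**2 = 4 - 1*1/441 = 4 - 1/441 = 1763/441 ≈ 3.9977)
g/3127 = (1763/441)/3127 = (1763/441)*(1/3127) = 1763/1379007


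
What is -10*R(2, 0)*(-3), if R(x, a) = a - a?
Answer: 0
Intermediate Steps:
R(x, a) = 0
-10*R(2, 0)*(-3) = -10*0*(-3) = 0*(-3) = 0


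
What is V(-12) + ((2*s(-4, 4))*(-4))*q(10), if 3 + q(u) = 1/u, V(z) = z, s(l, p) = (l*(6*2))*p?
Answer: -22332/5 ≈ -4466.4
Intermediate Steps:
s(l, p) = 12*l*p (s(l, p) = (l*12)*p = (12*l)*p = 12*l*p)
q(u) = -3 + 1/u
V(-12) + ((2*s(-4, 4))*(-4))*q(10) = -12 + ((2*(12*(-4)*4))*(-4))*(-3 + 1/10) = -12 + ((2*(-192))*(-4))*(-3 + ⅒) = -12 - 384*(-4)*(-29/10) = -12 + 1536*(-29/10) = -12 - 22272/5 = -22332/5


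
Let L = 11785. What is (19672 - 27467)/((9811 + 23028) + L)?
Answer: -7795/44624 ≈ -0.17468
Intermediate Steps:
(19672 - 27467)/((9811 + 23028) + L) = (19672 - 27467)/((9811 + 23028) + 11785) = -7795/(32839 + 11785) = -7795/44624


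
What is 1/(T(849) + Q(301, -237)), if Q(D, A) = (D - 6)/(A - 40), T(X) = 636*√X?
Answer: 81715/26350050885791 + 48799644*√849/26350050885791 ≈ 5.3965e-5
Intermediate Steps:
Q(D, A) = (-6 + D)/(-40 + A)
1/(T(849) + Q(301, -237)) = 1/(636*√849 + (-6 + 301)/(-40 - 237)) = 1/(636*√849 + 295/(-277)) = 1/(636*√849 - 1/277*295) = 1/(636*√849 - 295/277) = 1/(-295/277 + 636*√849)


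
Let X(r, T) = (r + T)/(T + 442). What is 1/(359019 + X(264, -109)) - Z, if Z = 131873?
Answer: -15765876331453/119553482 ≈ -1.3187e+5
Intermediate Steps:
X(r, T) = (T + r)/(442 + T)
1/(359019 + X(264, -109)) - Z = 1/(359019 + (-109 + 264)/(442 - 109)) - 1*131873 = 1/(359019 + 155/333) - 131873 = 1/(119553482/333) - 131873 = 333/119553482 - 131873 = -15765876331453/119553482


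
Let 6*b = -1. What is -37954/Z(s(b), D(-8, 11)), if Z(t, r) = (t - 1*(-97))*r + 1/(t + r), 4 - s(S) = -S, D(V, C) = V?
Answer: 1423275/30259 ≈ 47.036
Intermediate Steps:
b = -⅙ (b = (⅙)*(-1) = -⅙ ≈ -0.16667)
s(S) = 4 + S (s(S) = 4 - (-1)*S = 4 + S)
Z(t, r) = 1/(r + t) + r*(97 + t) (Z(t, r) = (t + 97)*r + 1/(r + t) = (97 + t)*r + 1/(r + t) = r*(97 + t) + 1/(r + t) = 1/(r + t) + r*(97 + t))
-37954/Z(s(b), D(-8, 11)) = -37954*(-8 + (4 - ⅙))/(1 + 97*(-8)² - 8*(4 - ⅙)² + (4 - ⅙)*(-8)² + 97*(-8)*(4 - ⅙)) = -37954*(-8 + 23/6)/(1 + 97*64 - 8*(23/6)² + (23/6)*64 + 97*(-8)*(23/6)) = -37954*(-25/(6*(1 + 6208 - 8*529/36 + 736/3 - 8924/3))) = -37954*(-25/(6*(1 + 6208 - 1058/9 + 736/3 - 8924/3))) = -37954/((-6/25*30259/9)) = -37954/(-60518/75) = -37954*(-75/60518) = 1423275/30259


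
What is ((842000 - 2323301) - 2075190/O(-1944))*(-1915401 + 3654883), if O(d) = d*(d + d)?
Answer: -1622948004959275157/629856 ≈ -2.5767e+12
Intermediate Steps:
O(d) = 2*d² (O(d) = d*(2*d) = 2*d²)
((842000 - 2323301) - 2075190/O(-1944))*(-1915401 + 3654883) = ((842000 - 2323301) - 2075190/(2*(-1944)²))*(-1915401 + 3654883) = (-1481301 - 2075190/(2*3779136))*1739482 = (-1481301 - 2075190/7558272)*1739482 = (-1481301 - 2075190*1/7558272)*1739482 = (-1481301 - 345865/1259712)*1739482 = -1866012991177/1259712*1739482 = -1622948004959275157/629856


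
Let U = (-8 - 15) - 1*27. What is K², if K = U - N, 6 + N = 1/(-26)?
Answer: 1306449/676 ≈ 1932.6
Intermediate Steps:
U = -50 (U = -23 - 27 = -50)
N = -157/26 (N = -6 + 1/(-26) = -6 - 1/26 = -157/26 ≈ -6.0385)
K = -1143/26 (K = -50 - 1*(-157/26) = -50 + 157/26 = -1143/26 ≈ -43.962)
K² = (-1143/26)² = 1306449/676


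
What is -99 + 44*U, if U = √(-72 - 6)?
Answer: -99 + 44*I*√78 ≈ -99.0 + 388.6*I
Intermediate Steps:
U = I*√78 (U = √(-78) = I*√78 ≈ 8.8318*I)
-99 + 44*U = -99 + 44*(I*√78) = -99 + 44*I*√78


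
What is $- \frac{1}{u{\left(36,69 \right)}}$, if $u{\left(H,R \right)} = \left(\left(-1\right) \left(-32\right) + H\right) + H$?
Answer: $- \frac{1}{104} \approx -0.0096154$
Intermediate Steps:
$u{\left(H,R \right)} = 32 + 2 H$ ($u{\left(H,R \right)} = \left(32 + H\right) + H = 32 + 2 H$)
$- \frac{1}{u{\left(36,69 \right)}} = - \frac{1}{32 + 2 \cdot 36} = - \frac{1}{32 + 72} = - \frac{1}{104}$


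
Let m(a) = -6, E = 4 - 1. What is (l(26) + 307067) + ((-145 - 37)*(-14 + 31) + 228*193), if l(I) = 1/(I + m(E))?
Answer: 6959541/20 ≈ 3.4798e+5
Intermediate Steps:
E = 3
l(I) = 1/(-6 + I) (l(I) = 1/(I - 6) = 1/(-6 + I))
(l(26) + 307067) + ((-145 - 37)*(-14 + 31) + 228*193) = (1/(-6 + 26) + 307067) + ((-145 - 37)*(-14 + 31) + 228*193) = (1/20 + 307067) + (-182*17 + 44004) = (1/20 + 307067) + (-3094 + 44004) = 6141341/20 + 40910 = 6959541/20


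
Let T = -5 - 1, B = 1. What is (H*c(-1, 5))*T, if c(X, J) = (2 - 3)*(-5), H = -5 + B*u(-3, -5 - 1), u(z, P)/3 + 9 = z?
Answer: 1230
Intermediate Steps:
u(z, P) = -27 + 3*z
H = -41 (H = -5 + 1*(-27 + 3*(-3)) = -5 + 1*(-27 - 9) = -5 + 1*(-36) = -5 - 36 = -41)
c(X, J) = 5 (c(X, J) = -1*(-5) = 5)
T = -6
(H*c(-1, 5))*T = -41*5*(-6) = -205*(-6) = 1230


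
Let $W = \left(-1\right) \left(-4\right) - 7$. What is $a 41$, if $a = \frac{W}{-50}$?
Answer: $\frac{123}{50} \approx 2.46$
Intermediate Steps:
$W = -3$ ($W = 4 - 7 = -3$)
$a = \frac{3}{50}$ ($a = - \frac{3}{-50} = \left(-3\right) \left(- \frac{1}{50}\right) = \frac{3}{50} \approx 0.06$)
$a 41 = \frac{3}{50} \cdot 41 = \frac{123}{50}$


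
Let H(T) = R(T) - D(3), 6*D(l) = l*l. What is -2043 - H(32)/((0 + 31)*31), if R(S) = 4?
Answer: -3926651/1922 ≈ -2043.0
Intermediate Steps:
D(l) = l**2/6 (D(l) = (l*l)/6 = l**2/6)
H(T) = 5/2 (H(T) = 4 - 3**2/6 = 4 - 9/6 = 4 - 1*3/2 = 4 - 3/2 = 5/2)
-2043 - H(32)/((0 + 31)*31) = -2043 - 5/(2*((0 + 31)*31)) = -2043 - 5/(2*(31*31)) = -2043 - 5/(2*961) = -2043 - 1*5/1922 = -2043 - 5/1922 = -3926651/1922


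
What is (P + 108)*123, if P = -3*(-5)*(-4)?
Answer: 5904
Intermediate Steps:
P = -60 (P = 15*(-4) = -60)
(P + 108)*123 = (-60 + 108)*123 = 48*123 = 5904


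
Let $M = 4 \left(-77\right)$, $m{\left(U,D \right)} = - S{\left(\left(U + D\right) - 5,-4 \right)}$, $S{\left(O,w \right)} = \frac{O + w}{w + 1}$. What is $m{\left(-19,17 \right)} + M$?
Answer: $- \frac{935}{3} \approx -311.67$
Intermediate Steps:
$S{\left(O,w \right)} = \frac{O + w}{1 + w}$
$m{\left(U,D \right)} = -3 + \frac{D}{3} + \frac{U}{3}$ ($m{\left(U,D \right)} = - \frac{\left(\left(U + D\right) - 5\right) - 4}{1 - 4} = - \frac{\left(\left(D + U\right) - 5\right) - 4}{-3} = - \frac{\left(-1\right) \left(\left(-5 + D + U\right) - 4\right)}{3} = - \frac{\left(-1\right) \left(-9 + D + U\right)}{3} = - (3 - \frac{D}{3} - \frac{U}{3}) = -3 + \frac{D}{3} + \frac{U}{3}$)
$M = -308$
$m{\left(-19,17 \right)} + M = \left(-3 + \frac{1}{3} \cdot 17 + \frac{1}{3} \left(-19\right)\right) - 308 = \left(-3 + \frac{17}{3} - \frac{19}{3}\right) - 308 = - \frac{11}{3} - 308 = - \frac{935}{3}$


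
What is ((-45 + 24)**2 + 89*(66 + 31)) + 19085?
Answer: 28159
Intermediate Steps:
((-45 + 24)**2 + 89*(66 + 31)) + 19085 = ((-21)**2 + 89*97) + 19085 = (441 + 8633) + 19085 = 9074 + 19085 = 28159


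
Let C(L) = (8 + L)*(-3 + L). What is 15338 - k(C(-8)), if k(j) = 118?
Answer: 15220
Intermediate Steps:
C(L) = (-3 + L)*(8 + L)
15338 - k(C(-8)) = 15338 - 1*118 = 15338 - 118 = 15220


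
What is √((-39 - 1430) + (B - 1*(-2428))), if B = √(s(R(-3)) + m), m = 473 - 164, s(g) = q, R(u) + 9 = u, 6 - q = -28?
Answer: √(959 + 7*√7) ≈ 31.265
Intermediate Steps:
q = 34 (q = 6 - 1*(-28) = 6 + 28 = 34)
R(u) = -9 + u
s(g) = 34
m = 309
B = 7*√7 (B = √(34 + 309) = √343 = 7*√7 ≈ 18.520)
√((-39 - 1430) + (B - 1*(-2428))) = √((-39 - 1430) + (7*√7 - 1*(-2428))) = √(-1469 + (7*√7 + 2428)) = √(-1469 + (2428 + 7*√7)) = √(959 + 7*√7)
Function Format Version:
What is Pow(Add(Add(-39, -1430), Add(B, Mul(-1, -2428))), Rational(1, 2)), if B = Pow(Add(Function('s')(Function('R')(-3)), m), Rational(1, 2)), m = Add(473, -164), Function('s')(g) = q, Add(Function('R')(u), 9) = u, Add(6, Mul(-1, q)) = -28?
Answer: Pow(Add(959, Mul(7, Pow(7, Rational(1, 2)))), Rational(1, 2)) ≈ 31.265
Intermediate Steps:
q = 34 (q = Add(6, Mul(-1, -28)) = Add(6, 28) = 34)
Function('R')(u) = Add(-9, u)
Function('s')(g) = 34
m = 309
B = Mul(7, Pow(7, Rational(1, 2))) (B = Pow(Add(34, 309), Rational(1, 2)) = Pow(343, Rational(1, 2)) = Mul(7, Pow(7, Rational(1, 2))) ≈ 18.520)
Pow(Add(Add(-39, -1430), Add(B, Mul(-1, -2428))), Rational(1, 2)) = Pow(Add(Add(-39, -1430), Add(Mul(7, Pow(7, Rational(1, 2))), Mul(-1, -2428))), Rational(1, 2)) = Pow(Add(-1469, Add(Mul(7, Pow(7, Rational(1, 2))), 2428)), Rational(1, 2)) = Pow(Add(-1469, Add(2428, Mul(7, Pow(7, Rational(1, 2))))), Rational(1, 2)) = Pow(Add(959, Mul(7, Pow(7, Rational(1, 2)))), Rational(1, 2))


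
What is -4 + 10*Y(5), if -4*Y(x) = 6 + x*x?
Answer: -163/2 ≈ -81.500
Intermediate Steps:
Y(x) = -3/2 - x**2/4 (Y(x) = -(6 + x*x)/4 = -(6 + x**2)/4 = -3/2 - x**2/4)
-4 + 10*Y(5) = -4 + 10*(-3/2 - 1/4*5**2) = -4 + 10*(-3/2 - 1/4*25) = -4 + 10*(-3/2 - 25/4) = -4 + 10*(-31/4) = -4 - 155/2 = -163/2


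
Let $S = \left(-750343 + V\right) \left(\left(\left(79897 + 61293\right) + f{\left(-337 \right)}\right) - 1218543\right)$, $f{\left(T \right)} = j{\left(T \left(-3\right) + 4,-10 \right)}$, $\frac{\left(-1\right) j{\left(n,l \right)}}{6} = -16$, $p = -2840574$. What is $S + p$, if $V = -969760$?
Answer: $1852990156897$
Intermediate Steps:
$j{\left(n,l \right)} = 96$ ($j{\left(n,l \right)} = \left(-6\right) \left(-16\right) = 96$)
$f{\left(T \right)} = 96$
$S = 1852992997471$ ($S = \left(-750343 - 969760\right) \left(\left(\left(79897 + 61293\right) + 96\right) - 1218543\right) = - 1720103 \left(\left(141190 + 96\right) - 1218543\right) = - 1720103 \left(141286 - 1218543\right) = \left(-1720103\right) \left(-1077257\right) = 1852992997471$)
$S + p = 1852992997471 - 2840574 = 1852990156897$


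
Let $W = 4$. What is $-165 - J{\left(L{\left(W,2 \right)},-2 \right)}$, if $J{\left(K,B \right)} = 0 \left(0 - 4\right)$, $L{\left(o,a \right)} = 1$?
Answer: $-165$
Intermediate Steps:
$J{\left(K,B \right)} = 0$ ($J{\left(K,B \right)} = 0 \left(-4\right) = 0$)
$-165 - J{\left(L{\left(W,2 \right)},-2 \right)} = -165 - 0 = -165 + 0 = -165$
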